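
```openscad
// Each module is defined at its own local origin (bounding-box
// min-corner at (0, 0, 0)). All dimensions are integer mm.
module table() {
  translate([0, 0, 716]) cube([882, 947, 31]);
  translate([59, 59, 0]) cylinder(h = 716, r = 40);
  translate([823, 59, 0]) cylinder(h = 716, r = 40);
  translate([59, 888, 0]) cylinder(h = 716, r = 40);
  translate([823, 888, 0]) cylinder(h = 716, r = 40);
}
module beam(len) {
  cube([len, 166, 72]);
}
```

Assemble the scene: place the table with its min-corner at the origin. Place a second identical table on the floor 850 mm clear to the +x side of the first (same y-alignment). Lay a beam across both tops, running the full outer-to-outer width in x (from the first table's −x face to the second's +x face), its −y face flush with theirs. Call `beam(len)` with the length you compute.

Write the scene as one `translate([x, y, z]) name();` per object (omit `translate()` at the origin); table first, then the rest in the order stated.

table();
translate([1732, 0, 0]) table();
translate([0, 0, 747]) beam(2614);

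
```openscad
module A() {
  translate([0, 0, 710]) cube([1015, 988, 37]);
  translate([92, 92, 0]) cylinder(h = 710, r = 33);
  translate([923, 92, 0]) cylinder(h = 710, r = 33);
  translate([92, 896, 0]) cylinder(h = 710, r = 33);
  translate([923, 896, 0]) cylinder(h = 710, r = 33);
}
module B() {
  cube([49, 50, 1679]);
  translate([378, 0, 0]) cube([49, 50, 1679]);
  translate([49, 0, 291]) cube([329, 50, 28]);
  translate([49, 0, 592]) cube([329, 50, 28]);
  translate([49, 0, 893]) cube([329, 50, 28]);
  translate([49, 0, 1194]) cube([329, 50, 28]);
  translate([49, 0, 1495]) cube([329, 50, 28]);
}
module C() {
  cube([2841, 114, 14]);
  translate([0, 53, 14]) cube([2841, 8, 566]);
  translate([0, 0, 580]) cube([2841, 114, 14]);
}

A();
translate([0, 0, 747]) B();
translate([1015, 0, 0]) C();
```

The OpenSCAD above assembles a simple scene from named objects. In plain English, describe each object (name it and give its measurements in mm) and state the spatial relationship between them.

A is a table with a 1015×988 mm rectangular top, 37 mm thick, top surface at z = 747 mm, supported by four round legs of 66 mm diameter, each leg's bounding box inset 59 mm from the nearest pair of top edges, running from the floor.

B is a straight ladder. Two 49×50 mm vertical rails, 1679 mm tall, stand 427 mm apart (outside-to-outside) with their front faces coplanar on the −y side. 5 rungs, each 50 mm deep and 28 mm tall, span between the inner faces of the rails, front faces flush with the rails. The lowest rung's underside is at z = 291 mm and rungs are spaced 301 mm apart (underside to underside).

C is an I-beam lying along x, 2841 mm long. Overall section height 594 mm. Two flanges 114 mm wide (y) and 14 mm thick, one on the floor and one at the top; a web 8 mm thick runs between them, centred on the flange width.

The ladder is on top of the table. The I-beam is against the table's +x side, with their −y faces flush.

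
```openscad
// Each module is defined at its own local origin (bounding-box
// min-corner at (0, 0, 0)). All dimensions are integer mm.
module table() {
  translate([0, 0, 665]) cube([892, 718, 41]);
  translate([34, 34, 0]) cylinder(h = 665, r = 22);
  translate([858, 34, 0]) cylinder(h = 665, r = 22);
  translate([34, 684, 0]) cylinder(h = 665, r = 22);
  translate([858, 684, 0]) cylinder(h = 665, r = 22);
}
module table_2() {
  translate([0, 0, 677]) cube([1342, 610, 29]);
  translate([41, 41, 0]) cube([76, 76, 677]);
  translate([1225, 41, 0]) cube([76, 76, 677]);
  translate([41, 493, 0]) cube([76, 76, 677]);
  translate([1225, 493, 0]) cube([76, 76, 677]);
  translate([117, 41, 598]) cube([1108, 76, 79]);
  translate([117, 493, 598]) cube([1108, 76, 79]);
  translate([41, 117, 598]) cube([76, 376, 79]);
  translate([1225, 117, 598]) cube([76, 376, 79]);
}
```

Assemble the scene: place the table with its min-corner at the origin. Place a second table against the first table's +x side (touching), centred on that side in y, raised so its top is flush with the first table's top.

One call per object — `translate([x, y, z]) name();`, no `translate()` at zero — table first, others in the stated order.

table();
translate([892, 54, 0]) table_2();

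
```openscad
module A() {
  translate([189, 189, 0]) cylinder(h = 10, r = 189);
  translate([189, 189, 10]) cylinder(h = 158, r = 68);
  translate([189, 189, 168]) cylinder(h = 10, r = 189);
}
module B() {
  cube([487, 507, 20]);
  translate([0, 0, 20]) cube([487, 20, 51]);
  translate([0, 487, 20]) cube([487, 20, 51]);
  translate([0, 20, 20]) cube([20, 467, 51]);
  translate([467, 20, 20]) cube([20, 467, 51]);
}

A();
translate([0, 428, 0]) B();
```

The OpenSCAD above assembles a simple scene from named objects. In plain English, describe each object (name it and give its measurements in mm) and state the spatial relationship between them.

A is a spool: two coaxial disc flanges of radius 189 mm and thickness 10 mm, joined by a core cylinder of radius 68 mm and height 158 mm. The lower flange rests on z = 0 and the three cylinders share a vertical axis.

B is an open storage box with external size 487×507×71 mm and wall thickness 20 mm (the base is also 20 mm thick). The base covers the whole footprint; the four walls stand on the base, with the y-facing walls full-width and the x-facing walls fitting between their inner faces.

The open box is on the floor beside the spool on its +y side.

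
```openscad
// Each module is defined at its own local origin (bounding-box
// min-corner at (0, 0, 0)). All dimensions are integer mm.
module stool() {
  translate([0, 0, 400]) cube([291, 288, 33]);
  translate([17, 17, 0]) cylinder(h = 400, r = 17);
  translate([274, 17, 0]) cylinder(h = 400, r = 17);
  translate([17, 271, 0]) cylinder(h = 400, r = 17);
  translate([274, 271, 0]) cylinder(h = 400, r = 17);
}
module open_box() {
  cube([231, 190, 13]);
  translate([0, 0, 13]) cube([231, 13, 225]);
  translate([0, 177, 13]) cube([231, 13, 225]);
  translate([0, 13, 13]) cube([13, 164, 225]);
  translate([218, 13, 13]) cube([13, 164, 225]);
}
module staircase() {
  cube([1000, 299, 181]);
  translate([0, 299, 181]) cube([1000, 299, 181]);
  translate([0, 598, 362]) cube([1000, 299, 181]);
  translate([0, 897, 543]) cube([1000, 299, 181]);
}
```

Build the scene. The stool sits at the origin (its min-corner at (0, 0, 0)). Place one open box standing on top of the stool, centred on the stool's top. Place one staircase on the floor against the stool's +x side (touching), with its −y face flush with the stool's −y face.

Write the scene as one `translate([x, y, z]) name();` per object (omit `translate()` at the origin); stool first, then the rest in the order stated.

stool();
translate([30, 49, 433]) open_box();
translate([291, 0, 0]) staircase();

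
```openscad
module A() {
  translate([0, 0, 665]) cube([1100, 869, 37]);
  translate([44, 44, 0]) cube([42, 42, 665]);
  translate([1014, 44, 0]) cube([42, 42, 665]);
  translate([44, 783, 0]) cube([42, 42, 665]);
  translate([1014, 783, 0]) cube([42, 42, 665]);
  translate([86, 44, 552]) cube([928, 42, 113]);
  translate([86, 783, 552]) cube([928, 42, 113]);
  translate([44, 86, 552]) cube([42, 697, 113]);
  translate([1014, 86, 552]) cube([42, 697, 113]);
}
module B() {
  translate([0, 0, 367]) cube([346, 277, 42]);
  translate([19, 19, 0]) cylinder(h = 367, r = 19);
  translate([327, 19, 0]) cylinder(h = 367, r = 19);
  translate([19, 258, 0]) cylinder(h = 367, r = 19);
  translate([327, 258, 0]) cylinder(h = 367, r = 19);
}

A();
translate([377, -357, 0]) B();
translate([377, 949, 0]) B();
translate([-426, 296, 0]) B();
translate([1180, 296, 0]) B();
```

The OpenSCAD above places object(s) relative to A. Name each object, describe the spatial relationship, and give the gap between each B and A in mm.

A is a table. B is a stool. Four stools sit around the table at the −y, +y, −x, +x sides. The gap between each stool and the table is 80 mm.

Each stool's nearest face is 80 mm from the table's bounding box.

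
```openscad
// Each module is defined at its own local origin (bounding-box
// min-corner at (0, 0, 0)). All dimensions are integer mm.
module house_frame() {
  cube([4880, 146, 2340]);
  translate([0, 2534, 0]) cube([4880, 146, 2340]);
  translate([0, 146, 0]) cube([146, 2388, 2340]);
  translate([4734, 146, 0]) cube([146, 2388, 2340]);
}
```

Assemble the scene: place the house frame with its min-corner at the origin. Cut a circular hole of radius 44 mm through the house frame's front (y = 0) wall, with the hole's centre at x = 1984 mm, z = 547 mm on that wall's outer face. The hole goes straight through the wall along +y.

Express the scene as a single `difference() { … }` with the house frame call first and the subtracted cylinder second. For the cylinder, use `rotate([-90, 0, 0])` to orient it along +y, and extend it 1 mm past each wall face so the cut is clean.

difference() {
  house_frame();
  translate([1984, -1, 547]) rotate([-90, 0, 0]) cylinder(h = 148, r = 44);
}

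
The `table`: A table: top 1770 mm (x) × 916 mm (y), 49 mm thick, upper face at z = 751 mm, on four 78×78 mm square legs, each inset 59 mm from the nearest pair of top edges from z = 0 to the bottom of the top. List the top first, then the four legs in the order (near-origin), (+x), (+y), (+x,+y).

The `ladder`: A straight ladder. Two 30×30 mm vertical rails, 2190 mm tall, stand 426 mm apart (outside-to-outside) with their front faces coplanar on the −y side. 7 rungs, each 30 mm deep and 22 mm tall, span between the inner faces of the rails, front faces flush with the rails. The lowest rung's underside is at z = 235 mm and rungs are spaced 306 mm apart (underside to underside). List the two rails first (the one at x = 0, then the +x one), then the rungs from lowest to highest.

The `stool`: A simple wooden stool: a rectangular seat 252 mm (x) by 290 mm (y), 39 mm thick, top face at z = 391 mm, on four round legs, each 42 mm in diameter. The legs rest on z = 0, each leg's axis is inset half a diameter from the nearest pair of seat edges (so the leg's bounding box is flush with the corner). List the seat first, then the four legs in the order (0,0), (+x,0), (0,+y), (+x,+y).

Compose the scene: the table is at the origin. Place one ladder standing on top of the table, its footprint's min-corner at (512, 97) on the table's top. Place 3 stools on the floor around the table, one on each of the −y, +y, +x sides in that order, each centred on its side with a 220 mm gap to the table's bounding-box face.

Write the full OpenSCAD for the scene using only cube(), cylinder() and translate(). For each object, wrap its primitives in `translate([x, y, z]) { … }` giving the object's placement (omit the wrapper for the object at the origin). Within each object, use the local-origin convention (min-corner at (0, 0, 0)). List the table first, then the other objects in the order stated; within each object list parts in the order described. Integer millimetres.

translate([0, 0, 702]) cube([1770, 916, 49]);
translate([59, 59, 0]) cube([78, 78, 702]);
translate([1633, 59, 0]) cube([78, 78, 702]);
translate([59, 779, 0]) cube([78, 78, 702]);
translate([1633, 779, 0]) cube([78, 78, 702]);
translate([512, 97, 751]) {
  cube([30, 30, 2190]);
  translate([396, 0, 0]) cube([30, 30, 2190]);
  translate([30, 0, 235]) cube([366, 30, 22]);
  translate([30, 0, 541]) cube([366, 30, 22]);
  translate([30, 0, 847]) cube([366, 30, 22]);
  translate([30, 0, 1153]) cube([366, 30, 22]);
  translate([30, 0, 1459]) cube([366, 30, 22]);
  translate([30, 0, 1765]) cube([366, 30, 22]);
  translate([30, 0, 2071]) cube([366, 30, 22]);
}
translate([759, -510, 0]) {
  translate([0, 0, 352]) cube([252, 290, 39]);
  translate([21, 21, 0]) cylinder(h = 352, r = 21);
  translate([231, 21, 0]) cylinder(h = 352, r = 21);
  translate([21, 269, 0]) cylinder(h = 352, r = 21);
  translate([231, 269, 0]) cylinder(h = 352, r = 21);
}
translate([759, 1136, 0]) {
  translate([0, 0, 352]) cube([252, 290, 39]);
  translate([21, 21, 0]) cylinder(h = 352, r = 21);
  translate([231, 21, 0]) cylinder(h = 352, r = 21);
  translate([21, 269, 0]) cylinder(h = 352, r = 21);
  translate([231, 269, 0]) cylinder(h = 352, r = 21);
}
translate([1990, 313, 0]) {
  translate([0, 0, 352]) cube([252, 290, 39]);
  translate([21, 21, 0]) cylinder(h = 352, r = 21);
  translate([231, 21, 0]) cylinder(h = 352, r = 21);
  translate([21, 269, 0]) cylinder(h = 352, r = 21);
  translate([231, 269, 0]) cylinder(h = 352, r = 21);
}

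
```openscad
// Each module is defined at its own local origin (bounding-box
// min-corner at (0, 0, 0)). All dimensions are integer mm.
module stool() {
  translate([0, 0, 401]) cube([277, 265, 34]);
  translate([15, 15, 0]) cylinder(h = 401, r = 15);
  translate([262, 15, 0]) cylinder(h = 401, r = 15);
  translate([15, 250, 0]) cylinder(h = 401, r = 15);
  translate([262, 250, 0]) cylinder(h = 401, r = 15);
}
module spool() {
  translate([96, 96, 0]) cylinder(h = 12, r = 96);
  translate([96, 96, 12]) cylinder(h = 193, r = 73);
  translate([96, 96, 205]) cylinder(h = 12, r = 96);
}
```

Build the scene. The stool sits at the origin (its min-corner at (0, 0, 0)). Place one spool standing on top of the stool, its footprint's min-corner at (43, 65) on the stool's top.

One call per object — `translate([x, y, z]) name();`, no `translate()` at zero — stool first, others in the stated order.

stool();
translate([43, 65, 435]) spool();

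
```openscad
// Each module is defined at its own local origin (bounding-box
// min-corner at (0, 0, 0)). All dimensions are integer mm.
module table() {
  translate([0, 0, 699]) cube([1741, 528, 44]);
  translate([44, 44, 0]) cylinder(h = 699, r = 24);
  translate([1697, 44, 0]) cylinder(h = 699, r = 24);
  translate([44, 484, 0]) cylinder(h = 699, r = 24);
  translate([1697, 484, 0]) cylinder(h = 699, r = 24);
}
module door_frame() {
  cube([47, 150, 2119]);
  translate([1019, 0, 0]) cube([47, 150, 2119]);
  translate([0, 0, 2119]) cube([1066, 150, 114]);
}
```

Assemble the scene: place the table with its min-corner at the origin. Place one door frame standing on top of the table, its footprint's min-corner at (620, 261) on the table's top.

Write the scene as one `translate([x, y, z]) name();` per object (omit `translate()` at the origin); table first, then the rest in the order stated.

table();
translate([620, 261, 743]) door_frame();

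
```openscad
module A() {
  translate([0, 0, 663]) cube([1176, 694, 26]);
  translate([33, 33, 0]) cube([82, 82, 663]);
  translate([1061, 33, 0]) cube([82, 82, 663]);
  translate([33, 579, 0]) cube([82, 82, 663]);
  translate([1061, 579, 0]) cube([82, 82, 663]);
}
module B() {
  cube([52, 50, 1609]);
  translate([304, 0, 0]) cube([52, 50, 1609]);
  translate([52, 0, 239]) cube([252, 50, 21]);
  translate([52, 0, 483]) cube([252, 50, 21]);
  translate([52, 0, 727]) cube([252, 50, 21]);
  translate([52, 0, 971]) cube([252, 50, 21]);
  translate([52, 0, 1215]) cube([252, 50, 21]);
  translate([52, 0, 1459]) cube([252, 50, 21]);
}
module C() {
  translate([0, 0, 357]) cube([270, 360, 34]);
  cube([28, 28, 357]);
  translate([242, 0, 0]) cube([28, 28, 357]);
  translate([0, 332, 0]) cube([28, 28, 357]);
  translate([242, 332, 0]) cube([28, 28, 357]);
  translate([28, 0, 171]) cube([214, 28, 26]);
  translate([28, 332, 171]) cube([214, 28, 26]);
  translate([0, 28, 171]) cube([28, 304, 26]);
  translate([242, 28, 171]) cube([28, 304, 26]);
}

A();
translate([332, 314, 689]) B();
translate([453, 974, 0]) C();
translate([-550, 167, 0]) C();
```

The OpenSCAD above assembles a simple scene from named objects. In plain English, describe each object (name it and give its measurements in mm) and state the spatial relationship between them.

A is a table: top 1176 mm (x) × 694 mm (y), 26 mm thick, upper face at z = 689 mm, on four 82×82 mm square legs, each inset 33 mm from the nearest pair of top edges, running from z = 0 to the bottom of the top.

B is a wooden ladder with two side rails of 52×50 mm section and 1609 mm height, set 356 mm apart overall. Between them run 6 rectangular rungs (50 mm deep, 21 mm thick), front faces flush with the rails' −y face. The bottom of the first rung is 239 mm above the floor and each subsequent rung is 244 mm higher than the one below.

C is a four-legged stool. The seat is a 270×360×34 mm slab whose top surface is at z = 391 mm; four square legs, each 28×28 mm in cross-section, run from the floor (z = 0) to the underside of the seat, each flush with a corner of the seat. Four stretchers, 28 mm wide and 26 mm tall, connect adjacent legs with their undersides at z = 171 mm, each running between the inner faces of the legs it joins and aligned with the legs' outer faces on the other axis.

The ladder is on top of the table. Two stools sit around the table at the +y, −x sides.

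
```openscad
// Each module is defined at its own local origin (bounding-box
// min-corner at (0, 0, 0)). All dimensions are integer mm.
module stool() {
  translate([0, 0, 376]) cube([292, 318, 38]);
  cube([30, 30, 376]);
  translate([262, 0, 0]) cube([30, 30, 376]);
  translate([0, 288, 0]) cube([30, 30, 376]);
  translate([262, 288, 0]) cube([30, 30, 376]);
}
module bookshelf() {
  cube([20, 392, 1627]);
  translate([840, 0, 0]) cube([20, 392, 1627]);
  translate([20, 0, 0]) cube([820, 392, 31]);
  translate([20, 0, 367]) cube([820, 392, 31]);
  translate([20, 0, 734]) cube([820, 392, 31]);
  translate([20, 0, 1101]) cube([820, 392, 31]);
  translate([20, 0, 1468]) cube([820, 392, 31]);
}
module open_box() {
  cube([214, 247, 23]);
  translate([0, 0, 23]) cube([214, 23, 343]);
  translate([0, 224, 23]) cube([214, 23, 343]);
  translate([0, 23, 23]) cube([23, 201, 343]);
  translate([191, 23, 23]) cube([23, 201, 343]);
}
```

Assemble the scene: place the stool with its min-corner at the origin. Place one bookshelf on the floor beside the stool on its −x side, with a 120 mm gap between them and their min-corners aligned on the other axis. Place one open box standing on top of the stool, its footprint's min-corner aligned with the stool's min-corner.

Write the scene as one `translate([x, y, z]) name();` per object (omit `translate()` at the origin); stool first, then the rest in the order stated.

stool();
translate([-980, 0, 0]) bookshelf();
translate([0, 0, 414]) open_box();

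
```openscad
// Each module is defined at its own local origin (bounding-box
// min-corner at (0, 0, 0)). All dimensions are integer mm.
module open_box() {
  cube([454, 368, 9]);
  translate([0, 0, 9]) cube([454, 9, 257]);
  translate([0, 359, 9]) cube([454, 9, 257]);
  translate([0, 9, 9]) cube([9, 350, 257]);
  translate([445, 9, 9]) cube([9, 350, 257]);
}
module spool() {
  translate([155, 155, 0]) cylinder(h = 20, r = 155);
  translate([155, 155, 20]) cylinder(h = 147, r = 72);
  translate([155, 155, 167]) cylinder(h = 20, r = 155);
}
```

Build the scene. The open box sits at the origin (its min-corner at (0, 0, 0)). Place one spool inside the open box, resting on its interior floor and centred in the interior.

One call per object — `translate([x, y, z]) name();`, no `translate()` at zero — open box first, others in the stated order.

open_box();
translate([72, 29, 9]) spool();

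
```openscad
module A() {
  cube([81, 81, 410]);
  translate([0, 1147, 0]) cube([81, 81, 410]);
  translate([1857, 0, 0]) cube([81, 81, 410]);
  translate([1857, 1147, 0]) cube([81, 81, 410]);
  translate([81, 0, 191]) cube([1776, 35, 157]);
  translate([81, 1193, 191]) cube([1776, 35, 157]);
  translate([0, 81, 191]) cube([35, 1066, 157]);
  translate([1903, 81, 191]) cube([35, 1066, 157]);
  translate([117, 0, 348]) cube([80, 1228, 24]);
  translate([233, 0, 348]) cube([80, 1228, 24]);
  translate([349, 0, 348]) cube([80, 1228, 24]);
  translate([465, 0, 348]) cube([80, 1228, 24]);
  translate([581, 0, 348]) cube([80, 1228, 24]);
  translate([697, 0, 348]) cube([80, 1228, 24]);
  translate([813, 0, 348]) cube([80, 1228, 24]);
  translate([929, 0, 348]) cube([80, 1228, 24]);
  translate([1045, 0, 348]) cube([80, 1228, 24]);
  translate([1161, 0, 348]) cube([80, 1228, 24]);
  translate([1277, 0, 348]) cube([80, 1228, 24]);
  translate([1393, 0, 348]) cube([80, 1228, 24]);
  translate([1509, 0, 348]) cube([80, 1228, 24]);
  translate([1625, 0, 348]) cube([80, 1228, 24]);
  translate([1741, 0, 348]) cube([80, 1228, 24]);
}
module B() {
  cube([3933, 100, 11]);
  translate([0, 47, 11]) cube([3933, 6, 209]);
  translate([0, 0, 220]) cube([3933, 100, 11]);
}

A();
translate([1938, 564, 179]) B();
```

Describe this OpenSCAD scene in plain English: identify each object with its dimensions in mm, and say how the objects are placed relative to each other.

A is a bed frame 1938 mm long (x) by 1228 mm wide (y). Four 81×81 mm corner posts, 410 mm tall, at the corners of the footprint. Four rails of 35 mm thickness and 157 mm height run between adjacent posts with their undersides at z = 191 mm, their outer faces flush with the outside of the frame (the two x-running rails run between the posts' inner faces; the two y-running rails run between the posts' inner faces). 15 slats, each 80 mm wide (x) and 24 mm thick, lie across the top of the two x-running rails, running the full 1228 mm width of the frame in y; the slats are evenly spaced along x between the inner faces of the end posts with equal gaps (rounded down to the nearest mm) at the −x end and between each pair — any rounding remainder accumulates at the +x end.

B is an I-beam lying along x, 3933 mm long. Overall section height 231 mm. Two flanges 100 mm wide (y) and 11 mm thick, one on the floor and one at the top; a web 6 mm thick runs between them, centred on the flange width.

The I-beam is beside the bed frame with their tops flush at z = 410.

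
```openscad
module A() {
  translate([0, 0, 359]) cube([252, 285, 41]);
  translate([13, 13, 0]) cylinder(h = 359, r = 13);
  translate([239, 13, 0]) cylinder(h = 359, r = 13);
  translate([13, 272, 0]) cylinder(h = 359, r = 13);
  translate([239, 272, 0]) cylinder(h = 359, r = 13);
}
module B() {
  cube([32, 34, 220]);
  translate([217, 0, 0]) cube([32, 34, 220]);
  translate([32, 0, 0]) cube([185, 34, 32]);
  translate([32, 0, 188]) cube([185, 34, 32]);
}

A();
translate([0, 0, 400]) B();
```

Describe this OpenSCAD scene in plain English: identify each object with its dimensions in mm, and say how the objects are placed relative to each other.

A is a four-legged stool. The seat is a 252×285×41 mm slab whose top surface is at z = 400 mm; four round legs, each 26 mm in diameter, run from the floor (z = 0) to the underside of the seat, each leg's axis is inset half a diameter from the nearest pair of seat edges (so the leg's bounding box is flush with the corner).

B is a picture frame with a 185×156 mm rectangular opening (x by z) and a uniform 32 mm border on every side. Frame depth is 34 mm along y. It is built from two vertical stiles running the full outside height and two horizontal rails spanning the gap between the stiles.

The picture frame is on top of the stool.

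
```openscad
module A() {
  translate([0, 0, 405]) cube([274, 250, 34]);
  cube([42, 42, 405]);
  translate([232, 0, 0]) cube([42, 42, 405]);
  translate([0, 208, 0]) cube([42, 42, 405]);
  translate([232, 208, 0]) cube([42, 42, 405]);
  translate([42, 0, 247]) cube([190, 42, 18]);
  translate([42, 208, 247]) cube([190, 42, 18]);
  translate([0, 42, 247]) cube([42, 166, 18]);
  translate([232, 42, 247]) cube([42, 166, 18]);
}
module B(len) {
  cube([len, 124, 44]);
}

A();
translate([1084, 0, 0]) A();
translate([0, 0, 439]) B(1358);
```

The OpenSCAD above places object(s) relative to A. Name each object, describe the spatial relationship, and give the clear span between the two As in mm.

A is a stool. B is a beam. A beam spans the tops of two stools. The clear span between the two stools is 810 mm.

Second stool starts at x = 1084; first ends at x = 274; clear span = 1084 − 274 = 810 mm.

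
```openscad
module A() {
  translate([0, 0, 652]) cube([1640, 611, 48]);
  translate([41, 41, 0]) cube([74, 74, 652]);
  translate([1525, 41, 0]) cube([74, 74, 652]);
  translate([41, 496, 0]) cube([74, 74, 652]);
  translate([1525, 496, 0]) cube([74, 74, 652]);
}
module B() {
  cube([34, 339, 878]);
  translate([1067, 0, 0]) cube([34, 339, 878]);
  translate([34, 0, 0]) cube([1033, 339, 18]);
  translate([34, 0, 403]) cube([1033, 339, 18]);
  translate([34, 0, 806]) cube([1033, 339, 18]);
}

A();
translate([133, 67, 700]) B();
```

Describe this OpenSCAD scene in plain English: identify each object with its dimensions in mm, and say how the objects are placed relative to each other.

A is a table: top 1640 mm (x) × 611 mm (y), 48 mm thick, upper face at z = 700 mm, on four 74×74 mm square legs, each inset 41 mm from the nearest pair of top edges, running from z = 0 to the bottom of the top.

B is a bookshelf 1101 mm wide overall, 339 mm deep and 878 mm tall. The two sides are 34 mm thick vertical panels. 3 horizontal shelves of 18 mm thickness span between the inner faces of the sides; the lowest shelf sits on the floor and shelves are stacked with a clear vertical gap of 385 mm between each pair.

The bookshelf is on top of the table.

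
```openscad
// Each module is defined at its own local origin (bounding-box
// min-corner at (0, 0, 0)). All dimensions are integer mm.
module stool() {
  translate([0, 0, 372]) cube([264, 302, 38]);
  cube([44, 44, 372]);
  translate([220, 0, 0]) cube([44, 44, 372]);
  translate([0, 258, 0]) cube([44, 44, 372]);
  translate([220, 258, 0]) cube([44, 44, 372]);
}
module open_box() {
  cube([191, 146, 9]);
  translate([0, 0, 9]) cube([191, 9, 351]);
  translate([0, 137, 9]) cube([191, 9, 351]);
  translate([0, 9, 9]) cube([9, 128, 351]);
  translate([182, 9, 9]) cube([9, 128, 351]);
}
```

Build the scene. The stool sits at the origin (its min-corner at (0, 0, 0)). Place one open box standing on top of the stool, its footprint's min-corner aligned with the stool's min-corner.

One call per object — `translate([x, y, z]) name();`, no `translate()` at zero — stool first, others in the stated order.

stool();
translate([0, 0, 410]) open_box();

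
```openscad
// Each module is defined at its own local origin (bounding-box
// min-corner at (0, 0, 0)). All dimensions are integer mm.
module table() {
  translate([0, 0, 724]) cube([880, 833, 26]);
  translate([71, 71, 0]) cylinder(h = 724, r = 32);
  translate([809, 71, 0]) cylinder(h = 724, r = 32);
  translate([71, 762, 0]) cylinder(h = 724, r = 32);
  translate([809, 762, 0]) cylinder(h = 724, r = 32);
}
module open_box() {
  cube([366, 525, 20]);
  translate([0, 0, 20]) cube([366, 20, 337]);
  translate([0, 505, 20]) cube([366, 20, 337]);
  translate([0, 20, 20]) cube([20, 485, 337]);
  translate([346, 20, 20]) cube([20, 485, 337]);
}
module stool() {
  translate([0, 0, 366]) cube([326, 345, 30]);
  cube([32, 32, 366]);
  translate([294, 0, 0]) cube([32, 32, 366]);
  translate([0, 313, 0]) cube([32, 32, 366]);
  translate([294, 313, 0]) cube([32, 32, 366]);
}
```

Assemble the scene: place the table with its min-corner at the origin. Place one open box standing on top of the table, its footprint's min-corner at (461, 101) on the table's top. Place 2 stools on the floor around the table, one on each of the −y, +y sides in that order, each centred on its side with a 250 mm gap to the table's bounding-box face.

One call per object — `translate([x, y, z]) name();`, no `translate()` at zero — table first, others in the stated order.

table();
translate([461, 101, 750]) open_box();
translate([277, -595, 0]) stool();
translate([277, 1083, 0]) stool();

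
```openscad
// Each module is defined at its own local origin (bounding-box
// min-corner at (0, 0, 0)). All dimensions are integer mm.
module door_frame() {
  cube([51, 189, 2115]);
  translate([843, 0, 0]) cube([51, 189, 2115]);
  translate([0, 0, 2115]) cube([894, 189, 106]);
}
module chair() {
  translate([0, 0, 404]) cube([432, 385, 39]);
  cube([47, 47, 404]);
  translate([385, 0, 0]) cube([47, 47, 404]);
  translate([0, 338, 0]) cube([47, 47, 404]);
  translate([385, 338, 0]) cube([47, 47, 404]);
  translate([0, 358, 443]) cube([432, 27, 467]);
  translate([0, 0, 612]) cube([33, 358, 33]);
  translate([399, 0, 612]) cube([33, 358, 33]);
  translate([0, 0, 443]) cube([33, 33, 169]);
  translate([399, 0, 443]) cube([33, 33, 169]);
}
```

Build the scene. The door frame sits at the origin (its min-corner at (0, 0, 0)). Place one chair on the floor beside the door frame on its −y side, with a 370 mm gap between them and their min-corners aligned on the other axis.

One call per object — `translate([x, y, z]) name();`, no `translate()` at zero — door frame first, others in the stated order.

door_frame();
translate([0, -755, 0]) chair();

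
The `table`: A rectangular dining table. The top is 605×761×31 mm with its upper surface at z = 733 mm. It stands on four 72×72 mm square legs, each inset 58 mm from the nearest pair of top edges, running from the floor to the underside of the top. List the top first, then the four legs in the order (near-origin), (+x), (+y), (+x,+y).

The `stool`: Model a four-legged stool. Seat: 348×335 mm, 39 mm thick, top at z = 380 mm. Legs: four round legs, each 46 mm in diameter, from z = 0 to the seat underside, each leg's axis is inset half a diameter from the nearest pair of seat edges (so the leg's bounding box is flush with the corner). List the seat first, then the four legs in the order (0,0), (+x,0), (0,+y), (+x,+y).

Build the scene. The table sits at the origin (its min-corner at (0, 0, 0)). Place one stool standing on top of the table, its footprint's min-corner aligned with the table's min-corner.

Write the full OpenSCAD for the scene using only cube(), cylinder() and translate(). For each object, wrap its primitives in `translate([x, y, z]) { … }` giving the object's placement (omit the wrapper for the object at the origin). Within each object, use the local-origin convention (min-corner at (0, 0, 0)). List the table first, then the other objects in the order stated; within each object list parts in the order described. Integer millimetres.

translate([0, 0, 702]) cube([605, 761, 31]);
translate([58, 58, 0]) cube([72, 72, 702]);
translate([475, 58, 0]) cube([72, 72, 702]);
translate([58, 631, 0]) cube([72, 72, 702]);
translate([475, 631, 0]) cube([72, 72, 702]);
translate([0, 0, 733]) {
  translate([0, 0, 341]) cube([348, 335, 39]);
  translate([23, 23, 0]) cylinder(h = 341, r = 23);
  translate([325, 23, 0]) cylinder(h = 341, r = 23);
  translate([23, 312, 0]) cylinder(h = 341, r = 23);
  translate([325, 312, 0]) cylinder(h = 341, r = 23);
}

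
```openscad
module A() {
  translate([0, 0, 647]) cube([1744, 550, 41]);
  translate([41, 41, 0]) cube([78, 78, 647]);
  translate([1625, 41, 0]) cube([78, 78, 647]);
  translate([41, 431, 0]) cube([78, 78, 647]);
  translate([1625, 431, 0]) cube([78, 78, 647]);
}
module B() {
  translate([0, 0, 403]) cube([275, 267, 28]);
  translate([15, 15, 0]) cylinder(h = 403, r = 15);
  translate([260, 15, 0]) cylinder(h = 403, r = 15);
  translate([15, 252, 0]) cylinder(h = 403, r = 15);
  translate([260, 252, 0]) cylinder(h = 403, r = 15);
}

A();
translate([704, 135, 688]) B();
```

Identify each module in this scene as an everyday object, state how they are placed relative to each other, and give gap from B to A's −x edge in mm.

The stool's min-x is at 704; the table's min-x is 0; gap = 704 mm.

A is a table. B is a stool. The stool is on top of the table. The gap from the stool to the table's −x edge is 704 mm.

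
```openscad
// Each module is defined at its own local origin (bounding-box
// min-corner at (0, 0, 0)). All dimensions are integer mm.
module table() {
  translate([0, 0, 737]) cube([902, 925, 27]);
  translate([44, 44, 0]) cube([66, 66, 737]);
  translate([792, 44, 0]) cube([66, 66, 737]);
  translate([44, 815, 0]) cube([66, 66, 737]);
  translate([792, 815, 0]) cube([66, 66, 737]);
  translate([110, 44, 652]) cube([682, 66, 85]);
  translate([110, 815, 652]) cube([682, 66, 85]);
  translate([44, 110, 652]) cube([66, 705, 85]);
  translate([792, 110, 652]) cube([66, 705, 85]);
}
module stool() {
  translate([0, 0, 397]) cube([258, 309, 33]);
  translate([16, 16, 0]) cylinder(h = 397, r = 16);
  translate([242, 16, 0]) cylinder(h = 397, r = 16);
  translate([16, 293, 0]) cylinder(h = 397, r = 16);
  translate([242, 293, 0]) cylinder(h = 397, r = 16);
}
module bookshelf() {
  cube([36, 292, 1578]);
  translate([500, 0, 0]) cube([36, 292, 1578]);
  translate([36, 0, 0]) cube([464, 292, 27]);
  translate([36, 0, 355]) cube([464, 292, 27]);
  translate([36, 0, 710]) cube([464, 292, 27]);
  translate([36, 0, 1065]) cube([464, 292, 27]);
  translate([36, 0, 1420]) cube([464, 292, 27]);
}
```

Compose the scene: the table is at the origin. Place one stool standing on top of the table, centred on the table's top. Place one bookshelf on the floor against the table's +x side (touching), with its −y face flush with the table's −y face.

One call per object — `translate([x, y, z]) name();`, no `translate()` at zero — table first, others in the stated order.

table();
translate([322, 308, 764]) stool();
translate([902, 0, 0]) bookshelf();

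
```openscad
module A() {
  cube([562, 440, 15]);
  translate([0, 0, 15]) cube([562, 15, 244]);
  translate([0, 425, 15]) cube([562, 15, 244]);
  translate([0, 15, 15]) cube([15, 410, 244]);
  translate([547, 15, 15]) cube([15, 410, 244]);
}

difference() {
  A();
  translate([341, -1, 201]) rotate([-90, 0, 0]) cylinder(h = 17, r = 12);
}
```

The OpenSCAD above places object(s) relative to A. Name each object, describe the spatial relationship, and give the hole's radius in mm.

A is an open box. The open box has a circular hole through its front wall. The hole's radius is 12 mm.

The subtracted cylinder has r = 12 mm.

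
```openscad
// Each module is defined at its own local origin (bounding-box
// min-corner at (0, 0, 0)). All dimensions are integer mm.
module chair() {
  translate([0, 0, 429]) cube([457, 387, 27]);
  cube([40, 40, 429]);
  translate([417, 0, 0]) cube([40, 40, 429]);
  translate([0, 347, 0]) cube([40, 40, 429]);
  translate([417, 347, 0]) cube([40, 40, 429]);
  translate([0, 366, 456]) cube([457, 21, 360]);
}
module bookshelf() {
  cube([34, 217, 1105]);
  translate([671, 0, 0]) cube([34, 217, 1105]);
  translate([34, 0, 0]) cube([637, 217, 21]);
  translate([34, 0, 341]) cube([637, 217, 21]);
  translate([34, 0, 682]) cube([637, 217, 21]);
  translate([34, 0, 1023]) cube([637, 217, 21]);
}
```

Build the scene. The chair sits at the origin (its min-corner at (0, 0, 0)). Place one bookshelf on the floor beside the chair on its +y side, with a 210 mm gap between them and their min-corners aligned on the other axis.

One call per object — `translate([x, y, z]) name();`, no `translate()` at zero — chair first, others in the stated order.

chair();
translate([0, 597, 0]) bookshelf();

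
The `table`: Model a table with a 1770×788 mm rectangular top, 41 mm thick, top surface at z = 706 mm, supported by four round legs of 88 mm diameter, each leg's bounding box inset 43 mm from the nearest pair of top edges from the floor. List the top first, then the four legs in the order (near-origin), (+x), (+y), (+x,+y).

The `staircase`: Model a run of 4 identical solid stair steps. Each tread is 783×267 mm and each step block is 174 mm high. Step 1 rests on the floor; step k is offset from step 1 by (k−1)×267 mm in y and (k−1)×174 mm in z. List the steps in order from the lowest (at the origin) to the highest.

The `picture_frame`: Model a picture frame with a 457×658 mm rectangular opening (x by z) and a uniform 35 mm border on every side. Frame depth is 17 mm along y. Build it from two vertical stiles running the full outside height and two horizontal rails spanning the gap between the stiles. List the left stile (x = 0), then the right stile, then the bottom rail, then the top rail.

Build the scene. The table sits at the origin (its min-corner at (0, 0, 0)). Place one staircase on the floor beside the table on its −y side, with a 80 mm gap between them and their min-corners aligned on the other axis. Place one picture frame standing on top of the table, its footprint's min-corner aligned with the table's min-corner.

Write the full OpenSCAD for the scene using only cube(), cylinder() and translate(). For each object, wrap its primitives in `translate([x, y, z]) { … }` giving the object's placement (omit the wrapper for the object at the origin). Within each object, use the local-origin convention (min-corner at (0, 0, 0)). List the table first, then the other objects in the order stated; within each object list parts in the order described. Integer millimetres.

translate([0, 0, 665]) cube([1770, 788, 41]);
translate([87, 87, 0]) cylinder(h = 665, r = 44);
translate([1683, 87, 0]) cylinder(h = 665, r = 44);
translate([87, 701, 0]) cylinder(h = 665, r = 44);
translate([1683, 701, 0]) cylinder(h = 665, r = 44);
translate([0, -1148, 0]) {
  cube([783, 267, 174]);
  translate([0, 267, 174]) cube([783, 267, 174]);
  translate([0, 534, 348]) cube([783, 267, 174]);
  translate([0, 801, 522]) cube([783, 267, 174]);
}
translate([0, 0, 706]) {
  cube([35, 17, 728]);
  translate([492, 0, 0]) cube([35, 17, 728]);
  translate([35, 0, 0]) cube([457, 17, 35]);
  translate([35, 0, 693]) cube([457, 17, 35]);
}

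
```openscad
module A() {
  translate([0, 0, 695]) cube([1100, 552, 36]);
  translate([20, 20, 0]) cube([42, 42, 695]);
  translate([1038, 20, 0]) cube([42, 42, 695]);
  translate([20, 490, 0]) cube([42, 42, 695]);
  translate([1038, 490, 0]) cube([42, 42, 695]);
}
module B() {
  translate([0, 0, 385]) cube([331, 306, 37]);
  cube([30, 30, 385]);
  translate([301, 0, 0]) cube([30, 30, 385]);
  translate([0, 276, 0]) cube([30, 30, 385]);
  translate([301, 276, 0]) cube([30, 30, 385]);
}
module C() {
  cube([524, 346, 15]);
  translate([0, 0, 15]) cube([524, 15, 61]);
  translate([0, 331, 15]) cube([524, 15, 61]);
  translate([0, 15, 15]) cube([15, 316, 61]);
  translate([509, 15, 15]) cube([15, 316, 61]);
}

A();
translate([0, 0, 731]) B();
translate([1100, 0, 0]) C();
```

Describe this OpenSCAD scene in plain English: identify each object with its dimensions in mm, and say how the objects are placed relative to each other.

A is a rectangular dining table. The top is 1100×552×36 mm with its upper surface at z = 731 mm. It stands on four 42×42 mm square legs, each inset 20 mm from the nearest pair of top edges, running from the floor to the underside of the top.

B is a simple wooden stool: a rectangular seat 331 mm (x) by 306 mm (y), 37 mm thick, top face at z = 422 mm, on four square legs, each 30×30 mm in cross-section. The legs rest on z = 0, each flush with a corner of the seat.

C is an open storage box with external size 524×346×76 mm and wall thickness 15 mm (the base is also 15 mm thick). The base covers the whole footprint; the four walls stand on the base, with the y-facing walls full-width and the x-facing walls fitting between their inner faces.

The stool is on top of the table. The open box is against the table's +x side, with their −y faces flush.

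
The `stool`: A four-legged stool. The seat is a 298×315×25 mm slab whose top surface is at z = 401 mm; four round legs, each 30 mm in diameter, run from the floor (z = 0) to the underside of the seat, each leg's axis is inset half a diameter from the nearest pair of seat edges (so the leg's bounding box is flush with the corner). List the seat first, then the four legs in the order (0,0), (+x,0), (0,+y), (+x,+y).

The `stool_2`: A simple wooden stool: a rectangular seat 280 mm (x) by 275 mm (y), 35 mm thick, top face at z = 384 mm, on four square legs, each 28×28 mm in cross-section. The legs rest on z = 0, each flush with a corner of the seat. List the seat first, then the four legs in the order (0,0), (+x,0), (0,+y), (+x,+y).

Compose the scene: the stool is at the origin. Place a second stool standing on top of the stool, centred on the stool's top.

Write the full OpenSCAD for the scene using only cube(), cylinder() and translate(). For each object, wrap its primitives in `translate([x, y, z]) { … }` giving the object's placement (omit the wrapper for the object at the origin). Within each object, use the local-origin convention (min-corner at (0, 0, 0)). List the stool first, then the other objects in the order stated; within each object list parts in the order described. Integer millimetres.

translate([0, 0, 376]) cube([298, 315, 25]);
translate([15, 15, 0]) cylinder(h = 376, r = 15);
translate([283, 15, 0]) cylinder(h = 376, r = 15);
translate([15, 300, 0]) cylinder(h = 376, r = 15);
translate([283, 300, 0]) cylinder(h = 376, r = 15);
translate([9, 20, 401]) {
  translate([0, 0, 349]) cube([280, 275, 35]);
  cube([28, 28, 349]);
  translate([252, 0, 0]) cube([28, 28, 349]);
  translate([0, 247, 0]) cube([28, 28, 349]);
  translate([252, 247, 0]) cube([28, 28, 349]);
}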